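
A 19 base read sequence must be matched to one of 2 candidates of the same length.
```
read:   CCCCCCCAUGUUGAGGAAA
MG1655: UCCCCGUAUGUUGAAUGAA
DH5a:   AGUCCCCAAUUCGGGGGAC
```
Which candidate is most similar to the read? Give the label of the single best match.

MG1655

MG1655 differs at 6 bases; DH5a differs at 9 bases. The closest is MG1655.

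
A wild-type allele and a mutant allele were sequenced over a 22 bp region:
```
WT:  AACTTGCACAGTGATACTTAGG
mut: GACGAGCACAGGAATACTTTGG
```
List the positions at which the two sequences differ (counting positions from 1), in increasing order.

Differences at position 1 (A→G), position 4 (T→G), position 5 (T→A), position 12 (T→G), position 13 (G→A), position 20 (A→T).

1, 4, 5, 12, 13, 20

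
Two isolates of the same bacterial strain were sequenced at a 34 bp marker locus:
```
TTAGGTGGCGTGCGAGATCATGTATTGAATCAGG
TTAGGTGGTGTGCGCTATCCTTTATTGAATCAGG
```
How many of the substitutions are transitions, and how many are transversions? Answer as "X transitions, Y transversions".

Transitions (purine↔purine or pyrimidine↔pyrimidine): 9 C→T.
Transversions (purine↔pyrimidine): 15 A→C, 16 G→T, 20 A→C, 22 G→T.

1 transition, 4 transversions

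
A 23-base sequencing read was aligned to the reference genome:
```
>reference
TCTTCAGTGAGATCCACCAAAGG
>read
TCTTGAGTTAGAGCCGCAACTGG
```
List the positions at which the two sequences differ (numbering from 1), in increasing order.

Scanning 1-based: 5: C/G; 9: G/T; 13: T/G; 16: A/G; 18: C/A; 20: A/C; 21: A/T.

5, 9, 13, 16, 18, 20, 21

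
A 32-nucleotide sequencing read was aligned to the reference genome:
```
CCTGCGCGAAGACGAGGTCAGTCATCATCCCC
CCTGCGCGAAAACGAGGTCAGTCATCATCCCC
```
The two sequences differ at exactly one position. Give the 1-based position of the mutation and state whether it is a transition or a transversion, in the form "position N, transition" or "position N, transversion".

position 11, transition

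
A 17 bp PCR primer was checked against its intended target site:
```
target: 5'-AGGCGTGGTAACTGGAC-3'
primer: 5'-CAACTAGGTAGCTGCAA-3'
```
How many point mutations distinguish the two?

8

The sequences differ at bases 1, 2, 3, 5, 6, 11, 15, 17 (1-based) — 8 in total.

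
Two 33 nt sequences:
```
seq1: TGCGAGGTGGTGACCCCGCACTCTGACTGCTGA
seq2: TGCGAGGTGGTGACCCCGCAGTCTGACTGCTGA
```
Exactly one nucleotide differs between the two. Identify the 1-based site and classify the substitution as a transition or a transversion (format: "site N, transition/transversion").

site 21, transversion

The sequences differ only at site 21: C→G (pyrimidine→purine), a transversion.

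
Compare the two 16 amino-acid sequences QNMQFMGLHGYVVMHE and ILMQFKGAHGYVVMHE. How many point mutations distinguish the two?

4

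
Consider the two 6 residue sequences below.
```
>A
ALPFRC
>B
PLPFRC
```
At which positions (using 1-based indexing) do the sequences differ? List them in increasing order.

Differences at position 1 (A→P).

1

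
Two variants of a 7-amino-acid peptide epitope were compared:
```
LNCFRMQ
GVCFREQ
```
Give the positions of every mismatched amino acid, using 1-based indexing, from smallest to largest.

1, 2, 6

Scanning 1-based: 1: L/G; 2: N/V; 6: M/E.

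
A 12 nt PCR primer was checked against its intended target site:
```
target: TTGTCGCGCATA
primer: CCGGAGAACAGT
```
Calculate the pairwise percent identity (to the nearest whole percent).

33%

Mismatches at positions 1, 2, 4, 5, 7, 8, 11, 12 (1-based): 8 of 12.
Identical positions: 4/12 = 33.33% → 33%.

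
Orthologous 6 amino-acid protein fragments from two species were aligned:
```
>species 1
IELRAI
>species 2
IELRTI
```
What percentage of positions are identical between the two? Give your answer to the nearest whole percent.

83%

1 position differs (5), so 5 of 6 match: 5/6 = 83.33%.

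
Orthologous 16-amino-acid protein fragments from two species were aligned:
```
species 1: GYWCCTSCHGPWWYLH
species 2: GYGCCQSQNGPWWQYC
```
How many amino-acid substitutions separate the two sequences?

7

The sequences differ at positions 3, 6, 8, 9, 14, 15, 16 (1-based) — 7 in total.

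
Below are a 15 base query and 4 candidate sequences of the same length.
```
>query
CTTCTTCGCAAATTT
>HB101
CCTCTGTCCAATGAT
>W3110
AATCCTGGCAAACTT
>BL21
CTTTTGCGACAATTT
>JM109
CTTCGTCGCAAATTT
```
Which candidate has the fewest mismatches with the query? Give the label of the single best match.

JM109

Hamming distances to query — HB101: 7; W3110: 5; BL21: 4; JM109: 1.
Smallest is JM109 with 1 mismatch.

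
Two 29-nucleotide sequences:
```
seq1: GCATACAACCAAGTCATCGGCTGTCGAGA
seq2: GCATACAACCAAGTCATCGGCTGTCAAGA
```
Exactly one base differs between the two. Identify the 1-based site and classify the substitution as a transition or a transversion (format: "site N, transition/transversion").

site 26, transition

The sequences differ only at site 26: G→A (purine→purine), a transition.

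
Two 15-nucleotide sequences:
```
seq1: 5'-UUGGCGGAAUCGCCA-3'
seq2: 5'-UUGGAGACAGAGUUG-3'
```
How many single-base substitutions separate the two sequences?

8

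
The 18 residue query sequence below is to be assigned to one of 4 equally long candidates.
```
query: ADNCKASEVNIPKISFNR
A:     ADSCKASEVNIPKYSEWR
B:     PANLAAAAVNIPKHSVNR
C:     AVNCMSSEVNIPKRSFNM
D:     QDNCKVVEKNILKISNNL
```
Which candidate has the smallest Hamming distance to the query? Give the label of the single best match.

Hamming distances to query — A: 4; B: 8; C: 5; D: 7.
Smallest is A with 4 mismatches.

A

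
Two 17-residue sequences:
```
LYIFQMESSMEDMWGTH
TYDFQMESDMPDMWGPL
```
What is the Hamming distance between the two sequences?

Comparing position by position, 6 positions differ: 1 (L/T), 3 (I/D), 9 (S/D), 11 (E/P), 16 (T/P), 17 (H/L).

6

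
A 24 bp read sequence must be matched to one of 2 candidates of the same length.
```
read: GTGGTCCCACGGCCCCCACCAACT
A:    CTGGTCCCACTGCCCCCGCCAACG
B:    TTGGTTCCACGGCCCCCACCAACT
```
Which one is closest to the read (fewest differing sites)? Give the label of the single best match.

B

Hamming distances to read — A: 4; B: 2.
Smallest is B with 2 mismatches.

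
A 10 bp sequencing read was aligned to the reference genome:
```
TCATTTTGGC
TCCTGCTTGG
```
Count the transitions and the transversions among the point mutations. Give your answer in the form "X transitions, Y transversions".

1 transition, 4 transversions

Mismatches (1-based):
position 3: A→C (purine→pyrimidine, transversion)
position 5: T→G (pyrimidine→purine, transversion)
position 6: T→C (pyrimidine→pyrimidine, transition)
position 8: G→T (purine→pyrimidine, transversion)
position 10: C→G (pyrimidine→purine, transversion)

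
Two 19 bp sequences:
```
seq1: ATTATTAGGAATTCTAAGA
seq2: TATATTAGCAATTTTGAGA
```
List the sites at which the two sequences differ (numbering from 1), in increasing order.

1, 2, 9, 14, 16

Differences at site 1 (A→T), site 2 (T→A), site 9 (G→C), site 14 (C→T), site 16 (A→G).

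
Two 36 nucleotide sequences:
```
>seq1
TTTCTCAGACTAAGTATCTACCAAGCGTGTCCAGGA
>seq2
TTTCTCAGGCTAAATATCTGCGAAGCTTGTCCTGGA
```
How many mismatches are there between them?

6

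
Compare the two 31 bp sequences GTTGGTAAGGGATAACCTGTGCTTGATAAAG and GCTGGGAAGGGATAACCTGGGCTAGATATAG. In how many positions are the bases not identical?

5

Mismatches (1-based): position 2: T→C; position 6: T→G; position 20: T→G; position 24: T→A; position 29: A→T.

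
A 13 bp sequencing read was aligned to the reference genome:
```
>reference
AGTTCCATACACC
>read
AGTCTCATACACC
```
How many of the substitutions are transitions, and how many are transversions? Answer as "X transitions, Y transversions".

2 transitions, 0 transversions

Mismatches (1-based):
base 4: T→C (pyrimidine→pyrimidine, transition)
base 5: C→T (pyrimidine→pyrimidine, transition)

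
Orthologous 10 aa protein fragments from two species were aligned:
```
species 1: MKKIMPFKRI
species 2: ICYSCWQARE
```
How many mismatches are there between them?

Comparing position by position, 9 positions differ: 1 (M/I), 2 (K/C), 3 (K/Y), 4 (I/S), 5 (M/C), 6 (P/W), 7 (F/Q), 8 (K/A), 10 (I/E).

9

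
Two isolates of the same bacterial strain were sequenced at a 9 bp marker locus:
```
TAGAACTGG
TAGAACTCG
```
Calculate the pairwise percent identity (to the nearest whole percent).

1 position differs (8), so 8 of 9 match: 8/9 = 88.89%.

89%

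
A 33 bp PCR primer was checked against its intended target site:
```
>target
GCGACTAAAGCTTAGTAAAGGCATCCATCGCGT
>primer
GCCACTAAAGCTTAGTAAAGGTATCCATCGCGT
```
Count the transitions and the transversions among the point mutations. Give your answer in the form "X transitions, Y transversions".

1 transition, 1 transversion

Mismatches (1-based):
base 3: G→C (purine→pyrimidine, transversion)
base 22: C→T (pyrimidine→pyrimidine, transition)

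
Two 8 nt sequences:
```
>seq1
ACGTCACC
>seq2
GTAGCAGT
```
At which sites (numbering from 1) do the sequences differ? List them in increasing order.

1, 2, 3, 4, 7, 8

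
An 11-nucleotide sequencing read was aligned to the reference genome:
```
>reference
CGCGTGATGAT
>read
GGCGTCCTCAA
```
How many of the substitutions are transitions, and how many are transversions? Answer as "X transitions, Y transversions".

0 transitions, 5 transversions

Transitions (purine↔purine or pyrimidine↔pyrimidine): none.
Transversions (purine↔pyrimidine): 1 C→G, 6 G→C, 7 A→C, 9 G→C, 11 T→A.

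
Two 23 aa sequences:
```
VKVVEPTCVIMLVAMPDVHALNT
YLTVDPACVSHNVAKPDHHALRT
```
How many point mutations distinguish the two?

Comparing position by position, 11 residues differ: 1 (V/Y), 2 (K/L), 3 (V/T), 5 (E/D), 7 (T/A), 10 (I/S), 11 (M/H), 12 (L/N), 15 (M/K), 18 (V/H), 22 (N/R).

11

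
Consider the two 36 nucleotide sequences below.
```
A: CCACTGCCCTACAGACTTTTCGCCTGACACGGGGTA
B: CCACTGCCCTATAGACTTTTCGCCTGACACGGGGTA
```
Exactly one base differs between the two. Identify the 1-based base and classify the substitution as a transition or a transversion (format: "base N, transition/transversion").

The sequences differ only at base 12: C→T (pyrimidine→pyrimidine), a transition.

base 12, transition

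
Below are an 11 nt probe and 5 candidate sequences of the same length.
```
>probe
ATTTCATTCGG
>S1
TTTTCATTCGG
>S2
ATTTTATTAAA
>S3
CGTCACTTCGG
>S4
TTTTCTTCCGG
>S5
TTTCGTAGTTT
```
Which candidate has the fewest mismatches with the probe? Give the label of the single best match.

S1 differs at 1 position; S2 differs at 4 positions; S3 differs at 5 positions; S4 differs at 3 positions; S5 differs at 9 positions. The closest is S1.

S1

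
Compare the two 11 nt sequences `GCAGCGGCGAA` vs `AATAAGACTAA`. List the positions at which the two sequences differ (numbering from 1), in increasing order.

1, 2, 3, 4, 5, 7, 9

Scanning 1-based: 1: G/A; 2: C/A; 3: A/T; 4: G/A; 5: C/A; 7: G/A; 9: G/T.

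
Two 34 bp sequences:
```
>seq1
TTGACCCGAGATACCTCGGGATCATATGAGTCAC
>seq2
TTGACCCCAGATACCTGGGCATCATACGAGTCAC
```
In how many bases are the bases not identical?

4

The sequences differ at bases 8, 17, 20, 27 (1-based) — 4 in total.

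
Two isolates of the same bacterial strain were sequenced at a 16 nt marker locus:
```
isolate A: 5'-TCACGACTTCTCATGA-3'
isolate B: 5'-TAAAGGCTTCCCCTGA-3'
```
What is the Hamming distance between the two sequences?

5

The sequences differ at positions 2, 4, 6, 11, 13 (1-based) — 5 in total.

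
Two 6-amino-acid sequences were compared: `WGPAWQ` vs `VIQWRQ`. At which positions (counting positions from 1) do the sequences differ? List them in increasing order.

1, 2, 3, 4, 5

Differences at position 1 (W→V), position 2 (G→I), position 3 (P→Q), position 4 (A→W), position 5 (W→R).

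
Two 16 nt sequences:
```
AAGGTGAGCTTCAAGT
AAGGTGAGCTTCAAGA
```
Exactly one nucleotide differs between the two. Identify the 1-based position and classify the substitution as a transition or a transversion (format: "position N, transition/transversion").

position 16, transversion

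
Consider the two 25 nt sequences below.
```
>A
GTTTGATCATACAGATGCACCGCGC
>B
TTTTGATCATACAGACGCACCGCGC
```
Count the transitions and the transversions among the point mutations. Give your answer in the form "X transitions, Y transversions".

1 transition, 1 transversion

Transitions (purine↔purine or pyrimidine↔pyrimidine): 16 T→C.
Transversions (purine↔pyrimidine): 1 G→T.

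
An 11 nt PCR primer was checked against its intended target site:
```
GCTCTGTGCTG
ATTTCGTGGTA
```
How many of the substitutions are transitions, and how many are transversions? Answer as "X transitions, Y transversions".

5 transitions, 1 transversion

Transitions (purine↔purine or pyrimidine↔pyrimidine): 1 G→A, 2 C→T, 4 C→T, 5 T→C, 11 G→A.
Transversions (purine↔pyrimidine): 9 C→G.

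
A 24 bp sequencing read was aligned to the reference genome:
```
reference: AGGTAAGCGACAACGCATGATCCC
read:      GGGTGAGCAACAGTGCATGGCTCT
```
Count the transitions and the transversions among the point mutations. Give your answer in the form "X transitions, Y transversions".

9 transitions, 0 transversions

Transitions (purine↔purine or pyrimidine↔pyrimidine): 1 A→G, 5 A→G, 9 G→A, 13 A→G, 14 C→T, 20 A→G, 21 T→C, 22 C→T, 24 C→T.
Transversions (purine↔pyrimidine): none.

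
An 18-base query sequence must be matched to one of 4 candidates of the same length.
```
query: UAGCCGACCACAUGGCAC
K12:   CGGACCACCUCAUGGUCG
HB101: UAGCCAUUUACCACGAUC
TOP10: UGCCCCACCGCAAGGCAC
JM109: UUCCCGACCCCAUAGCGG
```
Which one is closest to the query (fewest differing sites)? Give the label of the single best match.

TOP10

K12 differs at 8 sites; HB101 differs at 9 sites; TOP10 differs at 5 sites; JM109 differs at 6 sites. The closest is TOP10.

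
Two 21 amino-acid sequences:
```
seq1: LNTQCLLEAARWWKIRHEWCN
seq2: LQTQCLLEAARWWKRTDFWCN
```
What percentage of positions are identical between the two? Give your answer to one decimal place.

76.2%

5 positions differ (2, 15, 16, 17, 18), so 16 of 21 match: 16/21 = 76.19%.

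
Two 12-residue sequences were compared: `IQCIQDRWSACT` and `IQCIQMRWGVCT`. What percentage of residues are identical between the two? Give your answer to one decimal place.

75.0%

Mismatches at positions 6, 9, 10 (1-based): 3 of 12.
Identical positions: 9/12 = 75% → 75.0%.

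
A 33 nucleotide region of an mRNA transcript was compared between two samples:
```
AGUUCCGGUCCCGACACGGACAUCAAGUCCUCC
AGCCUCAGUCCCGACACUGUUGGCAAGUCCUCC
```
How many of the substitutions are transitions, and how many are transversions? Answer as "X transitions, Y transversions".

6 transitions, 3 transversions

Transitions (purine↔purine or pyrimidine↔pyrimidine): 3 U→C, 4 U→C, 5 C→U, 7 G→A, 21 C→U, 22 A→G.
Transversions (purine↔pyrimidine): 18 G→U, 20 A→U, 23 U→G.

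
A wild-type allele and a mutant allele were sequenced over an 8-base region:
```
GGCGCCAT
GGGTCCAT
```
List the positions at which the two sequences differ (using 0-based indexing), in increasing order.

2, 3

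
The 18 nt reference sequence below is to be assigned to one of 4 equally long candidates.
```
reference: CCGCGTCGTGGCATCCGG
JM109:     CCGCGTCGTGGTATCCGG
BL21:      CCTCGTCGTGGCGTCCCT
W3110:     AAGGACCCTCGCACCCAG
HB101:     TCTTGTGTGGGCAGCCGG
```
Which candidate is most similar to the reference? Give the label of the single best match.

JM109

Hamming distances to reference — JM109: 1; BL21: 4; W3110: 9; HB101: 7.
Smallest is JM109 with 1 mismatch.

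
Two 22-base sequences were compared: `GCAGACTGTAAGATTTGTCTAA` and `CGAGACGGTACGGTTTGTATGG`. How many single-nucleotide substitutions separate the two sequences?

The sequences differ at bases 1, 2, 7, 11, 13, 19, 21, 22 (1-based) — 8 in total.

8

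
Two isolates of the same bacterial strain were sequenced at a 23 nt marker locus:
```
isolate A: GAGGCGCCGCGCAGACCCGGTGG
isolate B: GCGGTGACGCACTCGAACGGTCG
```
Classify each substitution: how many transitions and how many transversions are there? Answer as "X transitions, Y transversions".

3 transitions, 7 transversions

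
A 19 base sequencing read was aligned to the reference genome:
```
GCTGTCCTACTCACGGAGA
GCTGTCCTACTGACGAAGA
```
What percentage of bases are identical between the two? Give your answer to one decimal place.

89.5%

2 positions differ (12, 16), so 17 of 19 match: 17/19 = 89.47%.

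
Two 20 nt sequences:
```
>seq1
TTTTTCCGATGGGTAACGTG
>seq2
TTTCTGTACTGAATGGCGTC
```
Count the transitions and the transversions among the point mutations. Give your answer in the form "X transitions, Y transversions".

Transitions (purine↔purine or pyrimidine↔pyrimidine): 4 T→C, 7 C→T, 8 G→A, 12 G→A, 13 G→A, 15 A→G, 16 A→G.
Transversions (purine↔pyrimidine): 6 C→G, 9 A→C, 20 G→C.

7 transitions, 3 transversions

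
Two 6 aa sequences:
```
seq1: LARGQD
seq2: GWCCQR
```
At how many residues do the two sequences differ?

Comparing position by position, 5 residues differ: 1 (L/G), 2 (A/W), 3 (R/C), 4 (G/C), 6 (D/R).

5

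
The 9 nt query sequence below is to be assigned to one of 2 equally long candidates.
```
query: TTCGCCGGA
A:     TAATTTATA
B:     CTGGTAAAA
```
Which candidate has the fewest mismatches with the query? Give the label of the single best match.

B

Hamming distances to query — A: 7; B: 6.
Smallest is B with 6 mismatches.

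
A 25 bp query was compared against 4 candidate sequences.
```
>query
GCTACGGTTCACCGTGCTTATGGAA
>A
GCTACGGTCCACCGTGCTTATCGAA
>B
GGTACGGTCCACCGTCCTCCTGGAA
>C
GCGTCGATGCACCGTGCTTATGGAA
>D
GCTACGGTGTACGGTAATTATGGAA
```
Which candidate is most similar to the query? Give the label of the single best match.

A differs at 2 sites; B differs at 5 sites; C differs at 4 sites; D differs at 5 sites. The closest is A.

A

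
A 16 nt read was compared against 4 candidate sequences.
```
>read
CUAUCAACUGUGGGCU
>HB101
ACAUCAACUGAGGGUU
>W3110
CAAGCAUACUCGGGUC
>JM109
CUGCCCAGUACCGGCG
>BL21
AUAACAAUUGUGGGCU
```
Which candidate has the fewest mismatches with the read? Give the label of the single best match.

BL21

HB101 differs at 4 positions; W3110 differs at 9 positions; JM109 differs at 8 positions; BL21 differs at 3 positions. The closest is BL21.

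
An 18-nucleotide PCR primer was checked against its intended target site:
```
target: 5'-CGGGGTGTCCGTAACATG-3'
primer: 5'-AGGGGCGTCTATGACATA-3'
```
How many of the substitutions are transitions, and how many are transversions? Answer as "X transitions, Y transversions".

Transitions (purine↔purine or pyrimidine↔pyrimidine): 6 T→C, 10 C→T, 11 G→A, 13 A→G, 18 G→A.
Transversions (purine↔pyrimidine): 1 C→A.

5 transitions, 1 transversion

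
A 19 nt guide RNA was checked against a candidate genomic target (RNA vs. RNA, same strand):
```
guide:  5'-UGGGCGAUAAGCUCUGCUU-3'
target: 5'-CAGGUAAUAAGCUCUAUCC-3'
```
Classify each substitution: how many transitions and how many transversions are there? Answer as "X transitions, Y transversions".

Mismatches (1-based):
base 1: U→C (pyrimidine→pyrimidine, transition)
base 2: G→A (purine→purine, transition)
base 5: C→U (pyrimidine→pyrimidine, transition)
base 6: G→A (purine→purine, transition)
base 16: G→A (purine→purine, transition)
base 17: C→U (pyrimidine→pyrimidine, transition)
base 18: U→C (pyrimidine→pyrimidine, transition)
base 19: U→C (pyrimidine→pyrimidine, transition)

8 transitions, 0 transversions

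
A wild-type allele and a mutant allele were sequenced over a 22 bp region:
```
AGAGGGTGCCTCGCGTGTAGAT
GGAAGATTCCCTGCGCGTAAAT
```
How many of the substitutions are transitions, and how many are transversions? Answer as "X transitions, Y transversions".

7 transitions, 1 transversion

Mismatches (1-based):
position 1: A→G (purine→purine, transition)
position 4: G→A (purine→purine, transition)
position 6: G→A (purine→purine, transition)
position 8: G→T (purine→pyrimidine, transversion)
position 11: T→C (pyrimidine→pyrimidine, transition)
position 12: C→T (pyrimidine→pyrimidine, transition)
position 16: T→C (pyrimidine→pyrimidine, transition)
position 20: G→A (purine→purine, transition)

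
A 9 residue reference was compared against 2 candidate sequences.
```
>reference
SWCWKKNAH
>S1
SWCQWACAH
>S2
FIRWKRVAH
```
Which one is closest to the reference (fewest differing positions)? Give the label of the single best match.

Hamming distances to reference — S1: 4; S2: 5.
Smallest is S1 with 4 mismatches.

S1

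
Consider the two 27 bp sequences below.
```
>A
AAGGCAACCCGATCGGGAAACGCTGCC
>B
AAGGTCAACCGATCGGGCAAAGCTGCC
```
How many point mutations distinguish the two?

5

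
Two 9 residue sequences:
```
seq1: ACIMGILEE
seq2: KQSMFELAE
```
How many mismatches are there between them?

The sequences differ at positions 1, 2, 3, 5, 6, 8 (1-based) — 6 in total.

6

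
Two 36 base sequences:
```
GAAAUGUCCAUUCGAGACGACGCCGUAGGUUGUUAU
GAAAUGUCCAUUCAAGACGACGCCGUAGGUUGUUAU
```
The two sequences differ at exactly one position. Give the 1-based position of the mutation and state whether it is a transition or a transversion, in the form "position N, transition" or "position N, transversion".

The sequences differ only at position 14: G→A (purine→purine), a transition.

position 14, transition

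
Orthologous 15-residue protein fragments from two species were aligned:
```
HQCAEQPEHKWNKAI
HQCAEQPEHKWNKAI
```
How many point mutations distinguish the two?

0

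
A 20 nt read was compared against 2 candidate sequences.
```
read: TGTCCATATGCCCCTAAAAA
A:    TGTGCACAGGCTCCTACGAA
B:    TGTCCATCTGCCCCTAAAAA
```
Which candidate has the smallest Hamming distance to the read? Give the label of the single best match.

Hamming distances to read — A: 6; B: 1.
Smallest is B with 1 mismatch.

B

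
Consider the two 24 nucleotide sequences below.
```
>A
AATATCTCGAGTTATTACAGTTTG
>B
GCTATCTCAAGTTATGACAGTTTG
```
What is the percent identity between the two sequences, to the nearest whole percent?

83%

Mismatches at positions 1, 2, 9, 16 (1-based): 4 of 24.
Identical positions: 20/24 = 83.33% → 83%.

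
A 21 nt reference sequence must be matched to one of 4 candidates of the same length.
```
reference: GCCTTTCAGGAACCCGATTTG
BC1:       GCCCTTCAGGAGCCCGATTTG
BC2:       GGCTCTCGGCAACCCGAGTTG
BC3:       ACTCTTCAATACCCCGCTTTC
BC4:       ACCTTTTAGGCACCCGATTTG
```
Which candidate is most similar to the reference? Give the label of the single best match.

BC1 differs at 2 bases; BC2 differs at 5 bases; BC3 differs at 8 bases; BC4 differs at 3 bases. The closest is BC1.

BC1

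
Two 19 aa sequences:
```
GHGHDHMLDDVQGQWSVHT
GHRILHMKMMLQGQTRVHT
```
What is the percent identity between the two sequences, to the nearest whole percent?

53%

Mismatches at positions 3, 4, 5, 8, 9, 10, 11, 15, 16 (1-based): 9 of 19.
Identical positions: 10/19 = 52.63% → 53%.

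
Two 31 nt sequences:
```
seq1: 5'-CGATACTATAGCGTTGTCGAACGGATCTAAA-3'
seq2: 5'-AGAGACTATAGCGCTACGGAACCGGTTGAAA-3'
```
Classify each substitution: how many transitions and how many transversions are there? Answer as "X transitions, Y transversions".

5 transitions, 5 transversions

Mismatches (1-based):
base 1: C→A (pyrimidine→purine, transversion)
base 4: T→G (pyrimidine→purine, transversion)
base 14: T→C (pyrimidine→pyrimidine, transition)
base 16: G→A (purine→purine, transition)
base 17: T→C (pyrimidine→pyrimidine, transition)
base 18: C→G (pyrimidine→purine, transversion)
base 23: G→C (purine→pyrimidine, transversion)
base 25: A→G (purine→purine, transition)
base 27: C→T (pyrimidine→pyrimidine, transition)
base 28: T→G (pyrimidine→purine, transversion)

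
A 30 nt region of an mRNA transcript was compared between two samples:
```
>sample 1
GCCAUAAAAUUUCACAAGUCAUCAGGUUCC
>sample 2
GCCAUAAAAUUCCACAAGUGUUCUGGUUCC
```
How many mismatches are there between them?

4

Mismatches (1-based): position 12: U→C; position 20: C→G; position 21: A→U; position 24: A→U.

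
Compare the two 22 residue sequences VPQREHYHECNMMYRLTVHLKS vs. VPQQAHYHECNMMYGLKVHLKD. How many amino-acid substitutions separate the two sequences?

5

Comparing position by position, 5 positions differ: 4 (R/Q), 5 (E/A), 15 (R/G), 17 (T/K), 22 (S/D).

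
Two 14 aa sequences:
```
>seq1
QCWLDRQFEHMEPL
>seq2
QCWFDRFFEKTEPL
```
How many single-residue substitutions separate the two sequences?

The sequences differ at positions 4, 7, 10, 11 (1-based) — 4 in total.

4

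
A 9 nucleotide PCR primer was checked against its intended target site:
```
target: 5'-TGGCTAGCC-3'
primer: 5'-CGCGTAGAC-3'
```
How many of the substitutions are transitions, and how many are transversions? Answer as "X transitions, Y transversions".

Transitions (purine↔purine or pyrimidine↔pyrimidine): 1 T→C.
Transversions (purine↔pyrimidine): 3 G→C, 4 C→G, 8 C→A.

1 transition, 3 transversions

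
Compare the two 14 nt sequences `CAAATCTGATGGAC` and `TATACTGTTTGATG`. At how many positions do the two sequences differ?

Comparing position by position, 10 positions differ: 1 (C/T), 3 (A/T), 5 (T/C), 6 (C/T), 7 (T/G), 8 (G/T), 9 (A/T), 12 (G/A), 13 (A/T), 14 (C/G).

10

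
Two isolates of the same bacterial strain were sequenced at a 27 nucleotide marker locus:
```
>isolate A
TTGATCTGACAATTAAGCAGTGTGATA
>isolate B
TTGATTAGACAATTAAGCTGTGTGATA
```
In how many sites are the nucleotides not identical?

The sequences differ at sites 6, 7, 19 (1-based) — 3 in total.

3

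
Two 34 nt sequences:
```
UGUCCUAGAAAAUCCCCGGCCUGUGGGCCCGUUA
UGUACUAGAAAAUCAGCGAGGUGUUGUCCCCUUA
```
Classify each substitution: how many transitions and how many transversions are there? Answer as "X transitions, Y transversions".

Mismatches (1-based):
position 4: C→A (pyrimidine→purine, transversion)
position 15: C→A (pyrimidine→purine, transversion)
position 16: C→G (pyrimidine→purine, transversion)
position 19: G→A (purine→purine, transition)
position 20: C→G (pyrimidine→purine, transversion)
position 21: C→G (pyrimidine→purine, transversion)
position 25: G→U (purine→pyrimidine, transversion)
position 27: G→U (purine→pyrimidine, transversion)
position 31: G→C (purine→pyrimidine, transversion)

1 transition, 8 transversions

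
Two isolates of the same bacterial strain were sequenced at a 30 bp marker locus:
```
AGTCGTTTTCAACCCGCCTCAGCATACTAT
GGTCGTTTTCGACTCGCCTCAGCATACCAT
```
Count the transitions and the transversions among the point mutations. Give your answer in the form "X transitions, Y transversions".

Transitions (purine↔purine or pyrimidine↔pyrimidine): 1 A→G, 11 A→G, 14 C→T, 28 T→C.
Transversions (purine↔pyrimidine): none.

4 transitions, 0 transversions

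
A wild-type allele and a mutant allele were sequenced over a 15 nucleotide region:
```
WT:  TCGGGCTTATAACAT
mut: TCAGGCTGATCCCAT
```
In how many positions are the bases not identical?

Comparing position by position, 4 positions differ: 3 (G/A), 8 (T/G), 11 (A/C), 12 (A/C).

4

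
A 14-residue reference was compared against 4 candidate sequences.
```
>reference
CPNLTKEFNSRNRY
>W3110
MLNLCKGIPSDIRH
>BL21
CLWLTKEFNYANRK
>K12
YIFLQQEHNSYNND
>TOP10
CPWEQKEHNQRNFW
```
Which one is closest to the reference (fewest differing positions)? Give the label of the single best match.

BL21

Hamming distances to reference — W3110: 9; BL21: 5; K12: 9; TOP10: 7.
Smallest is BL21 with 5 mismatches.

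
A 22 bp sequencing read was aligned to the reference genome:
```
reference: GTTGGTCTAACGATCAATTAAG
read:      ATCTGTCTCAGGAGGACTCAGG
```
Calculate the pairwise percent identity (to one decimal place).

Mismatches at positions 1, 3, 4, 9, 11, 14, 15, 17, 19, 21 (1-based): 10 of 22.
Identical positions: 12/22 = 54.55% → 54.5%.

54.5%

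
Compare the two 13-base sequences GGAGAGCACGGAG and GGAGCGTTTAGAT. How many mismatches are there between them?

6

Comparing position by position, 6 bases differ: 5 (A/C), 7 (C/T), 8 (A/T), 9 (C/T), 10 (G/A), 13 (G/T).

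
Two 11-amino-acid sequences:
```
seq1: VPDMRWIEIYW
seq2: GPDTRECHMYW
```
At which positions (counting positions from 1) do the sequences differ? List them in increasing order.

Scanning 1-based: 1: V/G; 4: M/T; 6: W/E; 7: I/C; 8: E/H; 9: I/M.

1, 4, 6, 7, 8, 9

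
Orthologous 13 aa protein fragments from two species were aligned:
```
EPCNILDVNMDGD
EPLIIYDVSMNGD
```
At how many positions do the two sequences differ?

Mismatches (1-based): position 3: C→L; position 4: N→I; position 6: L→Y; position 9: N→S; position 11: D→N.

5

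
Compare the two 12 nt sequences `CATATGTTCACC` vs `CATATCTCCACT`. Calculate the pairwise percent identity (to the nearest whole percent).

75%

3 positions differ (6, 8, 12), so 9 of 12 match: 9/12 = 75%.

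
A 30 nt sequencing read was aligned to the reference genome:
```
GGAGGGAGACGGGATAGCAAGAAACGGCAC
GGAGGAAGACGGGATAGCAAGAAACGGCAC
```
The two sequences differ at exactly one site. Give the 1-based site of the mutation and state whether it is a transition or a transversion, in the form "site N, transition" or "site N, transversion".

Site 6 changes G→A. G is a purine and A is a purine, so this is a transition.

site 6, transition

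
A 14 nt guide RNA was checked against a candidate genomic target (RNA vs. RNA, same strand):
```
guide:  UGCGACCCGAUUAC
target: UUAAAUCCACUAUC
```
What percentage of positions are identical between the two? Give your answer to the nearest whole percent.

43%

Mismatches at positions 2, 3, 4, 6, 9, 10, 12, 13 (1-based): 8 of 14.
Identical positions: 6/14 = 42.86% → 43%.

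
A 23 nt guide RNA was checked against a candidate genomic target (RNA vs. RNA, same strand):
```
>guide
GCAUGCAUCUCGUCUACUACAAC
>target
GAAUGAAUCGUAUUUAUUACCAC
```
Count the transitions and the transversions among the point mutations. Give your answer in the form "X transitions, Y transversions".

4 transitions, 4 transversions

Mismatches (1-based):
position 2: C→A (pyrimidine→purine, transversion)
position 6: C→A (pyrimidine→purine, transversion)
position 10: U→G (pyrimidine→purine, transversion)
position 11: C→U (pyrimidine→pyrimidine, transition)
position 12: G→A (purine→purine, transition)
position 14: C→U (pyrimidine→pyrimidine, transition)
position 17: C→U (pyrimidine→pyrimidine, transition)
position 21: A→C (purine→pyrimidine, transversion)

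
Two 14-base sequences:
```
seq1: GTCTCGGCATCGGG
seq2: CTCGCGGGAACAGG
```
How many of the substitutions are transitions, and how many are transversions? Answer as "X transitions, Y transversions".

1 transition, 4 transversions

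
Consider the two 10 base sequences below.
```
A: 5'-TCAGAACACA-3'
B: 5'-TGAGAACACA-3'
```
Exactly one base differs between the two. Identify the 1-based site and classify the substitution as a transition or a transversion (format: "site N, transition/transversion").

site 2, transversion

The sequences differ only at site 2: C→G (pyrimidine→purine), a transversion.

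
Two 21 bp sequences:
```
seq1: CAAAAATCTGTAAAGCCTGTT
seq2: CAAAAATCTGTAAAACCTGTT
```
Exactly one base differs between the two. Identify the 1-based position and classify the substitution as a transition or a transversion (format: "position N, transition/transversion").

The sequences differ only at position 15: G→A (purine→purine), a transition.

position 15, transition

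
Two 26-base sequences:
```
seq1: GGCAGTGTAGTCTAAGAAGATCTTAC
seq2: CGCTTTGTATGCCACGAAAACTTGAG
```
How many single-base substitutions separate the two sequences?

12

The sequences differ at sites 1, 4, 5, 10, 11, 13, 15, 19, 21, 22, 24, 26 (1-based) — 12 in total.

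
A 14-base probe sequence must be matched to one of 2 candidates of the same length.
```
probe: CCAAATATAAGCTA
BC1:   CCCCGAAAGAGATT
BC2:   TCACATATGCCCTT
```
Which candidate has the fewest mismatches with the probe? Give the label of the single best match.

BC2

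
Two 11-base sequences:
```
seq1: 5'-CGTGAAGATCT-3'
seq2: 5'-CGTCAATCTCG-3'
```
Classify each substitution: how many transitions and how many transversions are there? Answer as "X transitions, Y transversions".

Transitions (purine↔purine or pyrimidine↔pyrimidine): none.
Transversions (purine↔pyrimidine): 4 G→C, 7 G→T, 8 A→C, 11 T→G.

0 transitions, 4 transversions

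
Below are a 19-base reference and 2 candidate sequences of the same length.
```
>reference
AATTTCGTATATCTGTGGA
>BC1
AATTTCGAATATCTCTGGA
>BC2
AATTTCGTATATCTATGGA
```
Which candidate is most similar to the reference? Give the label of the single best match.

BC1 differs at 2 positions; BC2 differs at 1 position. The closest is BC2.

BC2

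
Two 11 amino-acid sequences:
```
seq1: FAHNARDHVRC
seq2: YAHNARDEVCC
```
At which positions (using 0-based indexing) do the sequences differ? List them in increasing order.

Differences at position 0 (F→Y), position 7 (H→E), position 9 (R→C).

0, 7, 9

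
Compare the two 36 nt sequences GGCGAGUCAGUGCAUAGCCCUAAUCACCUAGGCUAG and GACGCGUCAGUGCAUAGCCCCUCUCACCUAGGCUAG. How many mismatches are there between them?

5

Comparing position by position, 5 positions differ: 2 (G/A), 5 (A/C), 21 (U/C), 22 (A/U), 23 (A/C).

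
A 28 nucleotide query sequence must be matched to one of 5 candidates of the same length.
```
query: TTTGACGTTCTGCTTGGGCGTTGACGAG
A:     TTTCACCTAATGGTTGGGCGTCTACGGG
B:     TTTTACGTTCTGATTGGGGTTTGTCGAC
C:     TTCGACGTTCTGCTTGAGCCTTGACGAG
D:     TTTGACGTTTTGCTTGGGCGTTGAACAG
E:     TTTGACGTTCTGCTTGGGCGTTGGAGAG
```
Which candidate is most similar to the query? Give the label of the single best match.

A differs at 8 bases; B differs at 6 bases; C differs at 3 bases; D differs at 3 bases; E differs at 2 bases. The closest is E.

E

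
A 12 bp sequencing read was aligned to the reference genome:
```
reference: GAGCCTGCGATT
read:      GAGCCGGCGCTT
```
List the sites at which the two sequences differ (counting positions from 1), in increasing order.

6, 10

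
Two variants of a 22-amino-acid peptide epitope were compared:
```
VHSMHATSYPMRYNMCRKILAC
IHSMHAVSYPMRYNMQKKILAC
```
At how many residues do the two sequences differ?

4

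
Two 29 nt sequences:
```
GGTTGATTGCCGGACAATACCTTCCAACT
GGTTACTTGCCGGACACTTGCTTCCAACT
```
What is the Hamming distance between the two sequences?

The sequences differ at positions 5, 6, 17, 19, 20 (1-based) — 5 in total.

5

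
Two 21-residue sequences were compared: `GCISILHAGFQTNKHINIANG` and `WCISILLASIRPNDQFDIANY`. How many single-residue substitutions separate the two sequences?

The sequences differ at positions 1, 7, 9, 10, 11, 12, 14, 15, 16, 17, 21 (1-based) — 11 in total.

11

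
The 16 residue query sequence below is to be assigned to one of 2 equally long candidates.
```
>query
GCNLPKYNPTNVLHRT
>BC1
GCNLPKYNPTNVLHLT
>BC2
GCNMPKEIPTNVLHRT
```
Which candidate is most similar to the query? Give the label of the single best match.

BC1 differs at 1 position; BC2 differs at 3 positions. The closest is BC1.

BC1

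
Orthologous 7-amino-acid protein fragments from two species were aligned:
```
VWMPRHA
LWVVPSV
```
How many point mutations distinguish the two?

The sequences differ at positions 1, 3, 4, 5, 6, 7 (1-based) — 6 in total.

6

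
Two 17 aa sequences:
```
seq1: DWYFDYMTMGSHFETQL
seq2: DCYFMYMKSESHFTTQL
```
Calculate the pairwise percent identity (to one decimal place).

Mismatches at positions 2, 5, 8, 9, 10, 14 (1-based): 6 of 17.
Identical positions: 11/17 = 64.71% → 64.7%.

64.7%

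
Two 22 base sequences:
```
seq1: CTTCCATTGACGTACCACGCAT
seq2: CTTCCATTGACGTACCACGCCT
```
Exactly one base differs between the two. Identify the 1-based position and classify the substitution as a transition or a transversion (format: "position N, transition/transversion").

The sequences differ only at position 21: A→C (purine→pyrimidine), a transversion.

position 21, transversion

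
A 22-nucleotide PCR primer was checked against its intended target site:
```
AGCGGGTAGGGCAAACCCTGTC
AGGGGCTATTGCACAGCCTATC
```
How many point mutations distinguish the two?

7

Mismatches (1-based): position 3: C→G; position 6: G→C; position 9: G→T; position 10: G→T; position 14: A→C; position 16: C→G; position 20: G→A.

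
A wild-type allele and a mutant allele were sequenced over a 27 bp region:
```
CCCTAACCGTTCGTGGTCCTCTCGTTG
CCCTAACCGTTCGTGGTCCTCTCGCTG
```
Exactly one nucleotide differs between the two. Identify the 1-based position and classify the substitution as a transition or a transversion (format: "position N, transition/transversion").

position 25, transition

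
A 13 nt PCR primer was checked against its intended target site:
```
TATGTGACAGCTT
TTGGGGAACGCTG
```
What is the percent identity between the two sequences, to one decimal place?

6 positions differ (2, 3, 5, 8, 9, 13), so 7 of 13 match: 7/13 = 53.85%.

53.8%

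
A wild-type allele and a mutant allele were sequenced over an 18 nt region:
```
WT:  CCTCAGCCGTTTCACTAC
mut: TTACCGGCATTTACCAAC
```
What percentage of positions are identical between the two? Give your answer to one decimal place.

50.0%

Mismatches at positions 1, 2, 3, 5, 7, 9, 13, 14, 16 (1-based): 9 of 18.
Identical positions: 9/18 = 50% → 50.0%.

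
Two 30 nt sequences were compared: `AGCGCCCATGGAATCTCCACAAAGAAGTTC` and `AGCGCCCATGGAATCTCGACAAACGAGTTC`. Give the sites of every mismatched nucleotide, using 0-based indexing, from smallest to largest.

Scanning 0-based: 17: C/G; 23: G/C; 24: A/G.

17, 23, 24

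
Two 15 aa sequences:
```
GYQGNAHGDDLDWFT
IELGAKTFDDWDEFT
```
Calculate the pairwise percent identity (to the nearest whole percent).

9 positions differ (1, 2, 3, 5, 6, 7, 8, 11, 13), so 6 of 15 match: 6/15 = 40%.

40%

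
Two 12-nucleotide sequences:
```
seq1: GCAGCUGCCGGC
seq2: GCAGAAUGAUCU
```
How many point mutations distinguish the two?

The sequences differ at positions 5, 6, 7, 8, 9, 10, 11, 12 (1-based) — 8 in total.

8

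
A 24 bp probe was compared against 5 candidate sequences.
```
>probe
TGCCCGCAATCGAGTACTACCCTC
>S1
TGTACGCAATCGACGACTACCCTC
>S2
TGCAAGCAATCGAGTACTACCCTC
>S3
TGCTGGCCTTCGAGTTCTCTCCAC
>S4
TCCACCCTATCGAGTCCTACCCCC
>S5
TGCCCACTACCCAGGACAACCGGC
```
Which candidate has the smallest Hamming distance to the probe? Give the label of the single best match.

S1 differs at 4 positions; S2 differs at 2 positions; S3 differs at 8 positions; S4 differs at 6 positions; S5 differs at 8 positions. The closest is S2.

S2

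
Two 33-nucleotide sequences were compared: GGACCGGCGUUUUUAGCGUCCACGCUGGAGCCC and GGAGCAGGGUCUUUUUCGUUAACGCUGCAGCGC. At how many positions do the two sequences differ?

10

The sequences differ at positions 4, 6, 8, 11, 15, 16, 20, 21, 28, 32 (1-based) — 10 in total.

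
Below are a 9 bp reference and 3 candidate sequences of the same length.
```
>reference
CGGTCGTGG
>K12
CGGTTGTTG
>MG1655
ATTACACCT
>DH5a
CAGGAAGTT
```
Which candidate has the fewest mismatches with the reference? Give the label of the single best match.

K12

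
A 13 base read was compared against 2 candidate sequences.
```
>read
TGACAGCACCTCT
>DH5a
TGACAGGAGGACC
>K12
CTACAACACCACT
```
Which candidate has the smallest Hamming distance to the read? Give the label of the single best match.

DH5a differs at 5 bases; K12 differs at 4 bases. The closest is K12.

K12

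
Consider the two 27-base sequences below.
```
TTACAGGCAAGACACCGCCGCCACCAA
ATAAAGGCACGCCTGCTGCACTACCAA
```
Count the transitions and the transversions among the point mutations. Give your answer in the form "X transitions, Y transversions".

2 transitions, 8 transversions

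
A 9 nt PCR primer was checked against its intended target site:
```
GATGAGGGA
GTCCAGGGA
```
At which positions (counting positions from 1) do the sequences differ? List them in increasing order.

Differences at position 2 (A→T), position 3 (T→C), position 4 (G→C).

2, 3, 4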